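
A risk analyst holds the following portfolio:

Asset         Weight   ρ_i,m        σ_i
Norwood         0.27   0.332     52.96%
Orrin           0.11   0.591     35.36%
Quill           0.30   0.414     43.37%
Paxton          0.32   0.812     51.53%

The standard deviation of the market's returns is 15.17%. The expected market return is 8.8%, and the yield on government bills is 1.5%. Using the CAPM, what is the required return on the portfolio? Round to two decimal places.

13.93%

β_Norwood = 0.332 × 52.96% / 15.17% = 1.1590
β_Orrin = 0.591 × 35.36% / 15.17% = 1.3776
β_Quill = 0.414 × 43.37% / 15.17% = 1.1836
β_Paxton = 0.812 × 51.53% / 15.17% = 2.7582
β_P = Σ w_i β_i = 0.27×1.1590 + 0.11×1.3776 + 0.30×1.1836 + 0.32×2.7582 = 1.7022
MRP = 8.8% − 1.5% = 7.30%
E(R_P) = R_f + β_P × MRP = 1.5% + 1.7022 × 7.3% = 13.93%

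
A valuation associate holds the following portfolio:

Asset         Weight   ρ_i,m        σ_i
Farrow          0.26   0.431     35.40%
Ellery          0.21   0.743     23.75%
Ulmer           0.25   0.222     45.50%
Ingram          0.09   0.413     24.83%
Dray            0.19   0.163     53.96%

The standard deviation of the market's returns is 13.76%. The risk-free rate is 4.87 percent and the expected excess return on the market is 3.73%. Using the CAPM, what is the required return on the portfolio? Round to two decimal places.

8.34%

β_Farrow = 0.431 × 35.40% / 13.76% = 1.1088
β_Ellery = 0.743 × 23.75% / 13.76% = 1.2824
β_Ulmer = 0.222 × 45.50% / 13.76% = 0.7341
β_Ingram = 0.413 × 24.83% / 13.76% = 0.7453
β_Dray = 0.163 × 53.96% / 13.76% = 0.6392
β_P = Σ w_i β_i = 0.26×1.1088 + 0.21×1.2824 + 0.25×0.7341 + 0.09×0.7453 + 0.19×0.6392 = 0.9296
E(R_P) = R_f + β_P × MRP = 4.87% + 0.9296 × 3.73% = 8.34%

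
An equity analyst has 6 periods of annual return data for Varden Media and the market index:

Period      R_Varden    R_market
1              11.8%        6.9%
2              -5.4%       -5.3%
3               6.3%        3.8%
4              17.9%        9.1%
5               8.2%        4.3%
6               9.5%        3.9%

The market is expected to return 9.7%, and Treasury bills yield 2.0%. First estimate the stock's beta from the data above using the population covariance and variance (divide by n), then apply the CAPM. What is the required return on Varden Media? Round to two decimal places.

13.89%

Mean R_i = (11.8 − 5.4 + 6.3 + 17.9 + 8.2 + 9.5) / 6 = 8.0500%
Mean R_m = (6.9 − 5.3 + 3.8 + 9.1 + 4.3 + 3.9) / 6 = 3.7833%
Σ(R_i − R̄_i)(R_m − R̄_m) = 186.4450  ⇒  Cov = 186.4450 / 6 = 31.0742
Σ(R_m − R̄_m)² = 120.7683  ⇒  Var(R_m) = 120.7683 / 6 = 20.1281
β = Cov / Var(R_m) = 31.0742 / 20.1281 = 1.5438
MRP = 9.7% − 2.0% = 7.70%
E(R) = R_f + β × MRP = 2.0% + 1.5438 × 7.7% = 13.89%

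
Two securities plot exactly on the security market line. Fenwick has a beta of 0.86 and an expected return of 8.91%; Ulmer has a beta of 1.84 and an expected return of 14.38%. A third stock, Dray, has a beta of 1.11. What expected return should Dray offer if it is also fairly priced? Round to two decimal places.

MRP (SML slope) = (14.38% − 8.91%) / (1.84 − 0.86) = 5.47% / 0.98 = 5.5816%
R_f (intercept) = 8.91% − 0.86 × 5.5816% = 4.1098%
E(R_Dray) = R_f + β × MRP = 4.1098% + 1.11 × 5.5816% = 10.31%

10.31%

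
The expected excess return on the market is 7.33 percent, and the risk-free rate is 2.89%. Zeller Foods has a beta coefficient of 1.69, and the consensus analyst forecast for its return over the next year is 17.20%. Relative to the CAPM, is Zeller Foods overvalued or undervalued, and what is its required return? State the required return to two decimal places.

Undervalued; required return 15.28%

Required return = R_f + β·MRP = 2.89% + 1.69 × 7.33% = 15.28%
Forecast 17.20% > required 15.28% → the stock plots above the SML → undervalued.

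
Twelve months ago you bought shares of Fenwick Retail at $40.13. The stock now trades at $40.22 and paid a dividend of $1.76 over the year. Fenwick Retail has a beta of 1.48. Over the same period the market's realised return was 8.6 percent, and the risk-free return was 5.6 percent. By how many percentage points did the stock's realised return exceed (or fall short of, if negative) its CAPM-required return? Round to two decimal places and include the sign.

-5.43%

Realised HPR = (P1 + D1 − P0) / P0 = (40.22 + 1.76 − 40.13) / 40.13 = 1.85 / 40.13 = 4.6100%
MRP = 8.6% − 5.6% = 3.00%
CAPM required = R_f + β·MRP = 5.6% + 1.48 × 3.0% = 10.0400%
α = realised − required = 4.6100% − 10.0400% = -5.43%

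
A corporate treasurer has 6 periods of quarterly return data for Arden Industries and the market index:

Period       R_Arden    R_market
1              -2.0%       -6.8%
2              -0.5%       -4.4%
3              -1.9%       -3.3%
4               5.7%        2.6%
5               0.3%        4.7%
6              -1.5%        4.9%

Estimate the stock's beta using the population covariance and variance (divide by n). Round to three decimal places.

Mean R_i = (-2.0 − 0.5 − 1.9 + 5.7 + 0.3 − 1.5) / 6 = 0.0167%
Mean R_m = (-6.8 − 4.4 − 3.3 + 2.6 + 4.7 + 4.9) / 6 = -0.3833%
Σ(R_i − R̄_i)(R_m − R̄_m) = 30.9883  ⇒  Cov = 30.9883 / 6 = 5.1647
Σ(R_m − R̄_m)² = 128.4683  ⇒  Var(R_m) = 128.4683 / 6 = 21.4114
β = Cov / Var(R_m) = 5.1647 / 21.4114 = 0.2412

0.241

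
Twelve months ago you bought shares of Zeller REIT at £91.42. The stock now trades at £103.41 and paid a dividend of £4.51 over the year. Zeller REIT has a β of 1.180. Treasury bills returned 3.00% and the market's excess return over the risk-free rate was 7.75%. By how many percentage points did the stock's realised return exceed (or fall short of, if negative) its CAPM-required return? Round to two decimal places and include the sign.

+5.90%

Realised HPR = (P1 + D1 − P0) / P0 = (103.41 + 4.51 − 91.42) / 91.42 = 16.50 / 91.42 = 18.0486%
CAPM required = R_f + β·MRP = 3.00% + 1.180 × 7.75% = 12.14500%
α = realised − required = 18.0486% − 12.14500% = +5.90%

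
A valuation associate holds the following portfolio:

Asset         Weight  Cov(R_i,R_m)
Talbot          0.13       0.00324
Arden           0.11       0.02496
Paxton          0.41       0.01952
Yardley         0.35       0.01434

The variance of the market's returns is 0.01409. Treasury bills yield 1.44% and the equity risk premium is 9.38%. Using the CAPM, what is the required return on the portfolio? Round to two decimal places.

12.22%

β_Talbot = 0.00324 / 0.01409 = 0.2300
β_Arden = 0.02496 / 0.01409 = 1.7715
β_Paxton = 0.01952 / 0.01409 = 1.3854
β_Yardley = 0.01434 / 0.01409 = 1.0177
β_P = Σ w_i β_i = 0.13×0.2300 + 0.11×1.7715 + 0.41×1.3854 + 0.35×1.0177 = 1.1490
E(R_P) = R_f + β_P × MRP = 1.44% + 1.1490 × 9.38% = 12.22%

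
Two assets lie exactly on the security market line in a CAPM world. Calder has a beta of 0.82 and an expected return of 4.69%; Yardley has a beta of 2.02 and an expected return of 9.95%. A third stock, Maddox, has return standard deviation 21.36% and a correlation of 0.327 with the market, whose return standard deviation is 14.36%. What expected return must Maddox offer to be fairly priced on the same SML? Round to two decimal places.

3.23%

MRP = (9.95% − 4.69%) / (2.02 − 0.82) = 4.3833%
R_f = 4.69% − 0.82 × 4.3833% = 1.0957%
β_Maddox = ρ·σ_i/σ_m = 0.327 × 21.36 / 14.36 = 0.4864
E(R_Maddox) = R_f + β × MRP = 1.0957% + 0.4864 × 4.3833% = 3.23%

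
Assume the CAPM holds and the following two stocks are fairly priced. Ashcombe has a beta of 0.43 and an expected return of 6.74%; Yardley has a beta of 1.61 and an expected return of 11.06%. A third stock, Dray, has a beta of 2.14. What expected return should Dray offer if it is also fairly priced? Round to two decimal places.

13.00%

MRP (SML slope) = (11.06% − 6.74%) / (1.61 − 0.43) = 4.32% / 1.18 = 3.6610%
R_f (intercept) = 6.74% − 0.43 × 3.6610% = 5.1658%
E(R_Dray) = R_f + β × MRP = 5.1658% + 2.14 × 3.6610% = 13.00%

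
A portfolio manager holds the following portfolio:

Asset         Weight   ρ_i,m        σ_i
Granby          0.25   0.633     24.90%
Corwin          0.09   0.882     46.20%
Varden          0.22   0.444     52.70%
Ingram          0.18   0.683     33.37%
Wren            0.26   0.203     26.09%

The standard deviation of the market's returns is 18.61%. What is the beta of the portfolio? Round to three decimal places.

β_Granby = 0.633 × 24.90% / 18.61% = 0.8469
β_Corwin = 0.882 × 46.20% / 18.61% = 2.1896
β_Varden = 0.444 × 52.70% / 18.61% = 1.2573
β_Ingram = 0.683 × 33.37% / 18.61% = 1.2247
β_Wren = 0.203 × 26.09% / 18.61% = 0.2846
β_P = Σ w_i β_i = 0.25×0.8469 + 0.09×2.1896 + 0.22×1.2573 + 0.18×1.2247 + 0.26×0.2846 = 0.9798

0.980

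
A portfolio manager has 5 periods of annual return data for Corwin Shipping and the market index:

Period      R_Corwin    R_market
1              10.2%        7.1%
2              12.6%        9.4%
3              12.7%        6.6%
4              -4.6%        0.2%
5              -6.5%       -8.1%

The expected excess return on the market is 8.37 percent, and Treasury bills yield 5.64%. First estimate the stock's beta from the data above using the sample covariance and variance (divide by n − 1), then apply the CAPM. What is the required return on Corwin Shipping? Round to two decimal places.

Mean R_i = (10.2 + 12.6 + 12.7 − 4.6 − 6.5) / 5 = 4.8800%
Mean R_m = (7.1 + 9.4 + 6.6 + 0.2 − 8.1) / 5 = 3.0400%
Σ(R_i − R̄_i)(R_m − R̄_m) = 252.2340  ⇒  Cov = 252.2340 / 4 = 63.0585
Σ(R_m − R̄_m)² = 201.7720  ⇒  Var(R_m) = 201.7720 / 4 = 50.4430
β = Cov / Var(R_m) = 63.0585 / 50.4430 = 1.2501
E(R) = R_f + β × MRP = 5.64% + 1.2501 × 8.37% = 16.10%

16.10%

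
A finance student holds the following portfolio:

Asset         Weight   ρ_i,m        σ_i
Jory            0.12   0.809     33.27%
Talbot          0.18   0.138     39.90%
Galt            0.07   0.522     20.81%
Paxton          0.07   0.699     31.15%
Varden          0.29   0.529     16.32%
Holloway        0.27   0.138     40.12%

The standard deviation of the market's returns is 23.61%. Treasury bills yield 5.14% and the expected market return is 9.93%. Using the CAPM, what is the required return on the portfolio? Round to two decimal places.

β_Jory = 0.809 × 33.27% / 23.61% = 1.1400
β_Talbot = 0.138 × 39.90% / 23.61% = 0.2332
β_Galt = 0.522 × 20.81% / 23.61% = 0.4601
β_Paxton = 0.699 × 31.15% / 23.61% = 0.9222
β_Varden = 0.529 × 16.32% / 23.61% = 0.3657
β_Holloway = 0.138 × 40.12% / 23.61% = 0.2345
β_P = Σ w_i β_i = 0.12×1.1400 + 0.18×0.2332 + 0.07×0.4601 + 0.07×0.9222 + 0.29×0.3657 + 0.27×0.2345 = 0.4449
MRP = 9.93% − 5.14% = 4.79%
E(R_P) = R_f + β_P × MRP = 5.14% + 0.4449 × 4.79% = 7.27%

7.27%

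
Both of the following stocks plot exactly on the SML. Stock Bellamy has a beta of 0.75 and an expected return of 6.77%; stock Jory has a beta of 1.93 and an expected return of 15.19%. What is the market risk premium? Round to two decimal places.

7.14%

Both satisfy E(R) = R_f + β·MRP, so the slope of the SML is
MRP = (15.19% − 6.77%) / (1.93 − 0.75) = 8.42% / 1.18 = 7.1356%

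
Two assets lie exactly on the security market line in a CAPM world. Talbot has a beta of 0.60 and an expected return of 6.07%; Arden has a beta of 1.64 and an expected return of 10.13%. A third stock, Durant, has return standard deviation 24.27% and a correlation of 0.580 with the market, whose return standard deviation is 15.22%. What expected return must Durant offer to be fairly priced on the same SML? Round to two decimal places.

MRP = (10.13% − 6.07%) / (1.64 − 0.60) = 3.9038%
R_f = 6.07% − 0.60 × 3.9038% = 3.7277%
β_Durant = ρ·σ_i/σ_m = 0.580 × 24.27 / 15.22 = 0.9249
E(R_Durant) = R_f + β × MRP = 3.7277% + 0.9249 × 3.9038% = 7.34%

7.34%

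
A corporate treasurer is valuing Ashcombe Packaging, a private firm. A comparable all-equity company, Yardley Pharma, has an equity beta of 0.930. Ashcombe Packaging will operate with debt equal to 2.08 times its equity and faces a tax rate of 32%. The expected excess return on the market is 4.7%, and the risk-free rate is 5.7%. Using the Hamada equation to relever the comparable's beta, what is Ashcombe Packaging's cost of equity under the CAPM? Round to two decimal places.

β_L = β_U × [1 + (1 − t)(D/E)] = 0.930 × [1 + (1 − 0.32) × 2.08]
    = 0.930 × [1 + 0.68 × 2.08] = 0.930 × 2.4144 = 2.2454
E(R) = R_f + β_L × MRP = 5.7% + 2.2454 × 4.7% = 16.25%

16.25%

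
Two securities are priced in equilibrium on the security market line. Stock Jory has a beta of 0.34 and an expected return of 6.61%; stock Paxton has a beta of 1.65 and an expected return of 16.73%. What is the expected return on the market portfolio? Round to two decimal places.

Both satisfy E(R) = R_f + β·MRP, so the slope of the SML is
MRP = (16.73% − 6.61%) / (1.65 − 0.34) = 10.12% / 1.31 = 7.7252%
R_f = E(R_Jory) − β_Jory·MRP = 6.61% − 0.34 × 7.7252% = 3.9834%
E(R_m) = R_f + MRP = 3.9834% + 7.7252% = 11.71%

11.71%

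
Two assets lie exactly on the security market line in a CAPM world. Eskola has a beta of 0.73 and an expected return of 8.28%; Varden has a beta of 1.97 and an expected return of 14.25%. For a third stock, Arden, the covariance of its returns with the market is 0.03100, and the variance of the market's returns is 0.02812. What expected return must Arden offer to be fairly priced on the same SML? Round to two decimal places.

10.07%

MRP = (14.25% − 8.28%) / (1.97 − 0.73) = 4.8145%
R_f = 8.28% − 0.73 × 4.8145% = 4.7654%
β_Arden = Cov / Var(R_m) = 0.03100 / 0.02812 = 1.1024
E(R_Arden) = R_f + β × MRP = 4.7654% + 1.1024 × 4.8145% = 10.07%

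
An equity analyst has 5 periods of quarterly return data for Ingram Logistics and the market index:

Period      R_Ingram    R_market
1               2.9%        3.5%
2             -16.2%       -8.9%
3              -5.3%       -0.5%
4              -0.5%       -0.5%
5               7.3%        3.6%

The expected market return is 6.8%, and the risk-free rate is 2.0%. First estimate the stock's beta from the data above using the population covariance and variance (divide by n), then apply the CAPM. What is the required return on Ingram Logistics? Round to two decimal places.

10.22%

Mean R_i = (2.9 − 16.2 − 5.3 − 0.5 + 7.3) / 5 = -2.3600%
Mean R_m = (3.5 − 8.9 − 0.5 − 0.5 + 3.6) / 5 = -0.5600%
Σ(R_i − R̄_i)(R_m − R̄_m) = 176.9020  ⇒  Cov = 176.9020 / 5 = 35.3804
Σ(R_m − R̄_m)² = 103.3520  ⇒  Var(R_m) = 103.3520 / 5 = 20.6704
β = Cov / Var(R_m) = 35.3804 / 20.6704 = 1.7116
MRP = 6.8% − 2.0% = 4.80%
E(R) = R_f + β × MRP = 2.0% + 1.7116 × 4.8% = 10.22%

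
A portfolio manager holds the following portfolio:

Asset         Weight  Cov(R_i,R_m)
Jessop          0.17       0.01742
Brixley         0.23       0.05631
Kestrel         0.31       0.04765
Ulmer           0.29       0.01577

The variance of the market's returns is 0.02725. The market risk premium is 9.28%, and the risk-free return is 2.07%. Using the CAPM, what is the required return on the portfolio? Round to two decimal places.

β_Jessop = 0.01742 / 0.02725 = 0.6393
β_Brixley = 0.05631 / 0.02725 = 2.0664
β_Kestrel = 0.04765 / 0.02725 = 1.7486
β_Ulmer = 0.01577 / 0.02725 = 0.5787
β_P = Σ w_i β_i = 0.17×0.6393 + 0.23×2.0664 + 0.31×1.7486 + 0.29×0.5787 = 1.2938
E(R_P) = R_f + β_P × MRP = 2.07% + 1.2938 × 9.28% = 14.08%

14.08%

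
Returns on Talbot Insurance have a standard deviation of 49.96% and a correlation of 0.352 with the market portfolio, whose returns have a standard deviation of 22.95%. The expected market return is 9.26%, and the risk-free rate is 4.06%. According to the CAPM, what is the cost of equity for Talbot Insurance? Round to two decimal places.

β = ρ × σ_i / σ_m = 0.352 × 49.96% / 22.95% = 0.7663
MRP = 9.26% − 4.06% = 5.20%
E(R) = 4.06% + 0.7663 × 5.20% = 8.04%

8.04%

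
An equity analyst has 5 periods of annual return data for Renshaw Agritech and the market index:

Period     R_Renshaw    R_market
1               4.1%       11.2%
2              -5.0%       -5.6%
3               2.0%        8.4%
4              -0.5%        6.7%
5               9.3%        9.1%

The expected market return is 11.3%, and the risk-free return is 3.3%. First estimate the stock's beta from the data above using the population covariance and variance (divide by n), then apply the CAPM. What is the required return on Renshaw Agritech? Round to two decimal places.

Mean R_i = (4.1 − 5.0 + 2.0 − 0.5 + 9.3) / 5 = 1.9800%
Mean R_m = (11.2 − 5.6 + 8.4 + 6.7 + 9.1) / 5 = 5.9600%
Σ(R_i − R̄_i)(R_m − R̄_m) = 112.9960  ⇒  Cov = 112.9960 / 5 = 22.5992
Σ(R_m − R̄_m)² = 177.4520  ⇒  Var(R_m) = 177.4520 / 5 = 35.4904
β = Cov / Var(R_m) = 22.5992 / 35.4904 = 0.6368
MRP = 11.3% − 3.3% = 8.00%
E(R) = R_f + β × MRP = 3.3% + 0.6368 × 8.0% = 8.39%

8.39%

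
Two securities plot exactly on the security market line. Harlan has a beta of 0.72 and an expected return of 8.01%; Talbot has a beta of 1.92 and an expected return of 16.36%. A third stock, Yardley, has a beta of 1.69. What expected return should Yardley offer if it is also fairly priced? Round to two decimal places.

14.76%

MRP (SML slope) = (16.36% − 8.01%) / (1.92 − 0.72) = 8.35% / 1.20 = 6.9583%
R_f (intercept) = 8.01% − 0.72 × 6.9583% = 3.0000%
E(R_Yardley) = R_f + β × MRP = 3.0000% + 1.69 × 6.9583% = 14.76%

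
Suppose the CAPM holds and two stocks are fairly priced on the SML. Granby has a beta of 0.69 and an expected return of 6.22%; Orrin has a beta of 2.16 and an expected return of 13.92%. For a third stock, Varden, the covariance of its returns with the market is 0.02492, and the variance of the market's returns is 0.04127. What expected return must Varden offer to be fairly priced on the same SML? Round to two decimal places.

5.77%

MRP = (13.92% − 6.22%) / (2.16 − 0.69) = 5.2381%
R_f = 6.22% − 0.69 × 5.2381% = 2.6057%
β_Varden = Cov / Var(R_m) = 0.02492 / 0.04127 = 0.6038
E(R_Varden) = R_f + β × MRP = 2.6057% + 0.6038 × 5.2381% = 5.77%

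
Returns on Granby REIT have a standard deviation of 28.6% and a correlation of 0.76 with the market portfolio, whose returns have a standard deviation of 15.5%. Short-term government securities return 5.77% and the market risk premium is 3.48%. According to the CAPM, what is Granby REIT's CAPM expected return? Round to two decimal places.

β = ρ × σ_i / σ_m = 0.76 × 28.6% / 15.5% = 1.4023
E(R) = 5.77% + 1.4023 × 3.48% = 10.65%

10.65%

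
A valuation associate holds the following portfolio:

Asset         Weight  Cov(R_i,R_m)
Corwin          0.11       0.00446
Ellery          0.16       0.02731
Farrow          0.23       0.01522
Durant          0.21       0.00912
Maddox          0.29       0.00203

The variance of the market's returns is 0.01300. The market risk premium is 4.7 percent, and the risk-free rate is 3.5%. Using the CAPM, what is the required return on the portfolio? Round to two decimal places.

β_Corwin = 0.00446 / 0.01300 = 0.3431
β_Ellery = 0.02731 / 0.01300 = 2.1008
β_Farrow = 0.01522 / 0.01300 = 1.1708
β_Durant = 0.00912 / 0.01300 = 0.7015
β_Maddox = 0.00203 / 0.01300 = 0.1562
β_P = Σ w_i β_i = 0.11×0.3431 + 0.16×2.1008 + 0.23×1.1708 + 0.21×0.7015 + 0.29×0.1562 = 0.8358
E(R_P) = R_f + β_P × MRP = 3.5% + 0.8358 × 4.7% = 7.43%

7.43%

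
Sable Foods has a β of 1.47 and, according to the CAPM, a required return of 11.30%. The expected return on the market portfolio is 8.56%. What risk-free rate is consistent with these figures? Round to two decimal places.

E(R) = R_f + β(E(R_m) − R_f) = R_f(1 − β) + β·E(R_m)
11.30% = R_f × (1 − 1.47) + 1.47 × 8.56%
11.30% = R_f × -0.47 + 12.5832%
R_f = (11.30% − 12.5832%) / -0.47 = 2.73%

2.73%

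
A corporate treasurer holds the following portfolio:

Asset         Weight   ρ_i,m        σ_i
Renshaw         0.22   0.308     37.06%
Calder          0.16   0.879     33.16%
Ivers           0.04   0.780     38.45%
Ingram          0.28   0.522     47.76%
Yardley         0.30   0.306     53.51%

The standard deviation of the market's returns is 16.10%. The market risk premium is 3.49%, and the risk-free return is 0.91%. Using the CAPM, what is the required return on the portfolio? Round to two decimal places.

5.30%

β_Renshaw = 0.308 × 37.06% / 16.10% = 0.7090
β_Calder = 0.879 × 33.16% / 16.10% = 1.8104
β_Ivers = 0.780 × 38.45% / 16.10% = 1.8628
β_Ingram = 0.522 × 47.76% / 16.10% = 1.5485
β_Yardley = 0.306 × 53.51% / 16.10% = 1.0170
β_P = Σ w_i β_i = 0.22×0.7090 + 0.16×1.8104 + 0.04×1.8628 + 0.28×1.5485 + 0.30×1.0170 = 1.2588
E(R_P) = R_f + β_P × MRP = 0.91% + 1.2588 × 3.49% = 5.30%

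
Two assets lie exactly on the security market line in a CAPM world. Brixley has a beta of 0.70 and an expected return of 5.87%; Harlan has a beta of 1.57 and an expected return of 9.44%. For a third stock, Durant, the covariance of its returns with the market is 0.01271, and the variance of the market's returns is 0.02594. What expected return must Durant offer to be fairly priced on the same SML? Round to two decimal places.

MRP = (9.44% − 5.87%) / (1.57 − 0.70) = 4.1034%
R_f = 5.87% − 0.70 × 4.1034% = 2.9976%
β_Durant = Cov / Var(R_m) = 0.01271 / 0.02594 = 0.4900
E(R_Durant) = R_f + β × MRP = 2.9976% + 0.4900 × 4.1034% = 5.01%

5.01%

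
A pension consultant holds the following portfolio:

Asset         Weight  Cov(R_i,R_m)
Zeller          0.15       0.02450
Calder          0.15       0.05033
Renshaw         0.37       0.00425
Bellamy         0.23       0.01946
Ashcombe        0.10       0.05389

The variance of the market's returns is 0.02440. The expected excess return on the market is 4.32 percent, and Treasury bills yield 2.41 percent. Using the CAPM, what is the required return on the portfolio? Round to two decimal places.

6.42%

β_Zeller = 0.02450 / 0.02440 = 1.0041
β_Calder = 0.05033 / 0.02440 = 2.0627
β_Renshaw = 0.00425 / 0.02440 = 0.1742
β_Bellamy = 0.01946 / 0.02440 = 0.7975
β_Ashcombe = 0.05389 / 0.02440 = 2.2086
β_P = Σ w_i β_i = 0.15×1.0041 + 0.15×2.0627 + 0.37×0.1742 + 0.23×0.7975 + 0.10×2.2086 = 0.9288
E(R_P) = R_f + β_P × MRP = 2.41% + 0.9288 × 4.32% = 6.42%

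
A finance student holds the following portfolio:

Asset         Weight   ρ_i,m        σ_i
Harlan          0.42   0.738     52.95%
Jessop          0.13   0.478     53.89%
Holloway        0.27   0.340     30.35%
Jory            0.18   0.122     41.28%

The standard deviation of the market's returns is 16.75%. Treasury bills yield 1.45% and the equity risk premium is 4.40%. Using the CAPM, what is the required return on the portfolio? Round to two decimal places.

β_Harlan = 0.738 × 52.95% / 16.75% = 2.3330
β_Jessop = 0.478 × 53.89% / 16.75% = 1.5379
β_Holloway = 0.340 × 30.35% / 16.75% = 0.6161
β_Jory = 0.122 × 41.28% / 16.75% = 0.3007
β_P = Σ w_i β_i = 0.42×2.3330 + 0.13×1.5379 + 0.27×0.6161 + 0.18×0.3007 = 1.4003
E(R_P) = R_f + β_P × MRP = 1.45% + 1.4003 × 4.40% = 7.61%

7.61%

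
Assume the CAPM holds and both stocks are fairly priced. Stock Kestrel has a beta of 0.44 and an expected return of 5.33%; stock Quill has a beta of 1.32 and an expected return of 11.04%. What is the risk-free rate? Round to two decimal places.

2.48%

Both satisfy E(R) = R_f + β·MRP, so the slope of the SML is
MRP = (11.04% − 5.33%) / (1.32 − 0.44) = 5.71% / 0.88 = 6.4886%
R_f = E(R_Kestrel) − β_Kestrel·MRP = 5.33% − 0.44 × 6.4886% = 2.4750%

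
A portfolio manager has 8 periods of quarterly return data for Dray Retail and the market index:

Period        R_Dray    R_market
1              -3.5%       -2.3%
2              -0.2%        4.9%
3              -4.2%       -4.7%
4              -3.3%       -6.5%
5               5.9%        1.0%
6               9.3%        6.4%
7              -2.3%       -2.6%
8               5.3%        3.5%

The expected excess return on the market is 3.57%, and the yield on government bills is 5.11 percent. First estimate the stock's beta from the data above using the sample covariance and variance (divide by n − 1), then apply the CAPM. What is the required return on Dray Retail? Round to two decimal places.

Mean R_i = (-3.5 − 0.2 − 4.2 − 3.3 + 5.9 + 9.3 − 2.3 + 5.3) / 8 = 0.8750%
Mean R_m = (-2.3 + 4.9 − 4.7 − 6.5 + 1.0 + 6.4 − 2.6 + 3.5) / 8 = -0.0375%
Σ(R_i − R̄_i)(R_m − R̄_m) = 138.4725  ⇒  Cov = 138.4725 / 7 = 19.7818
Σ(R_m − R̄_m)² = 154.5988  ⇒  Var(R_m) = 154.5988 / 7 = 22.0855
β = Cov / Var(R_m) = 19.7818 / 22.0855 = 0.8957
E(R) = R_f + β × MRP = 5.11% + 0.8957 × 3.57% = 8.31%

8.31%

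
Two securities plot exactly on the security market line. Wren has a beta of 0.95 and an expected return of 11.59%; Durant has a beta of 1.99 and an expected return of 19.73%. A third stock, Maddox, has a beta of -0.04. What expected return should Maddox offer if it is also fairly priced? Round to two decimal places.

3.84%

MRP (SML slope) = (19.73% − 11.59%) / (1.99 − 0.95) = 8.14% / 1.04 = 7.8269%
R_f (intercept) = 11.59% − 0.95 × 7.8269% = 4.1544%
E(R_Maddox) = R_f + β × MRP = 4.1544% + -0.04 × 7.8269% = 3.84%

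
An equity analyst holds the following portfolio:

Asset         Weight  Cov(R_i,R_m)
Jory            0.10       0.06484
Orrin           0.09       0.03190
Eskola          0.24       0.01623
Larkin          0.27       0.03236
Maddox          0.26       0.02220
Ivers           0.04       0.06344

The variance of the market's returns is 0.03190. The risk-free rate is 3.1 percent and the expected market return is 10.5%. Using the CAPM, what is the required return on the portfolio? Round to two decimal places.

β_Jory = 0.06484 / 0.03190 = 2.0326
β_Orrin = 0.03190 / 0.03190 = 1.0000
β_Eskola = 0.01623 / 0.03190 = 0.5088
β_Larkin = 0.03236 / 0.03190 = 1.0144
β_Maddox = 0.02220 / 0.03190 = 0.6959
β_Ivers = 0.06344 / 0.03190 = 1.9887
β_P = Σ w_i β_i = 0.10×2.0326 + 0.09×1.0000 + 0.24×0.5088 + 0.27×1.0144 + 0.26×0.6959 + 0.04×1.9887 = 0.9497
MRP = 10.5% − 3.1% = 7.40%
E(R_P) = R_f + β_P × MRP = 3.1% + 0.9497 × 7.4% = 10.13%

10.13%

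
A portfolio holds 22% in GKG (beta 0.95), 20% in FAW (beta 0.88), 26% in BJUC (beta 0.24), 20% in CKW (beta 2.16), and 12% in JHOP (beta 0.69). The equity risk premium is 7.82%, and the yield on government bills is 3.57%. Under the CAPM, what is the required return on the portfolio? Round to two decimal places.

11.09%

β_P = Σ w_i β_i = 0.22×0.95 + 0.20×0.88 + 0.26×0.24 + 0.20×2.16 + 0.12×0.69 = 0.9622
E(R_P) = R_f + β_P × MRP = 3.57% + 0.9622 × 7.82% = 11.09%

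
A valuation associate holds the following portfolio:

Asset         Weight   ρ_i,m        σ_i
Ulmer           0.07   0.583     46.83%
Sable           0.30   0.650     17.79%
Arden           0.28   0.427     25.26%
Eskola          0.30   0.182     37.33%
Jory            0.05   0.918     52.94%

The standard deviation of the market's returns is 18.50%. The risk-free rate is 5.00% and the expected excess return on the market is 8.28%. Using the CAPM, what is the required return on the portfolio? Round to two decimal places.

10.76%

β_Ulmer = 0.583 × 46.83% / 18.50% = 1.4758
β_Sable = 0.650 × 17.79% / 18.50% = 0.6251
β_Arden = 0.427 × 25.26% / 18.50% = 0.5830
β_Eskola = 0.182 × 37.33% / 18.50% = 0.3672
β_Jory = 0.918 × 52.94% / 18.50% = 2.6270
β_P = Σ w_i β_i = 0.07×1.4758 + 0.30×0.6251 + 0.28×0.5830 + 0.30×0.3672 + 0.05×2.6270 = 0.6956
E(R_P) = R_f + β_P × MRP = 5.00% + 0.6956 × 8.28% = 10.76%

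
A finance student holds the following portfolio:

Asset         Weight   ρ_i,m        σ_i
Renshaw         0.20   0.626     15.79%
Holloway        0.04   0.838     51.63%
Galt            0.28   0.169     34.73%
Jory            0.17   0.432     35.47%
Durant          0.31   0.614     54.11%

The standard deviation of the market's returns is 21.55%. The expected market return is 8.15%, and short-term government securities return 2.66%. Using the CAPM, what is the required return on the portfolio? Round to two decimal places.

β_Renshaw = 0.626 × 15.79% / 21.55% = 0.4587
β_Holloway = 0.838 × 51.63% / 21.55% = 2.0077
β_Galt = 0.169 × 34.73% / 21.55% = 0.2724
β_Jory = 0.432 × 35.47% / 21.55% = 0.7110
β_Durant = 0.614 × 54.11% / 21.55% = 1.5417
β_P = Σ w_i β_i = 0.20×0.4587 + 0.04×2.0077 + 0.28×0.2724 + 0.17×0.7110 + 0.31×1.5417 = 0.8471
MRP = 8.15% − 2.66% = 5.49%
E(R_P) = R_f + β_P × MRP = 2.66% + 0.8471 × 5.49% = 7.31%

7.31%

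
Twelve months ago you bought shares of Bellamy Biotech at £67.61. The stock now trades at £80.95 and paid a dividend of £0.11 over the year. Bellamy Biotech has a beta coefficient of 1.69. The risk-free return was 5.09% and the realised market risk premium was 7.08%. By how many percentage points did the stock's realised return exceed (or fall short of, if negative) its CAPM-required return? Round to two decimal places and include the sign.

Realised HPR = (P1 + D1 − P0) / P0 = (80.95 + 0.11 − 67.61) / 67.61 = 13.45 / 67.61 = 19.8935%
CAPM required = R_f + β·MRP = 5.09% + 1.69 × 7.08% = 17.0552%
α = realised − required = 19.8935% − 17.0552% = +2.84%

+2.84%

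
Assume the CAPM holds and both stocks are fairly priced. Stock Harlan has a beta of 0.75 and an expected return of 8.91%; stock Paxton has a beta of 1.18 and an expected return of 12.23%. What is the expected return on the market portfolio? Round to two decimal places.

10.84%

Both satisfy E(R) = R_f + β·MRP, so the slope of the SML is
MRP = (12.23% − 8.91%) / (1.18 − 0.75) = 3.32% / 0.43 = 7.7209%
R_f = E(R_Harlan) − β_Harlan·MRP = 8.91% − 0.75 × 7.7209% = 3.1193%
E(R_m) = R_f + MRP = 3.1193% + 7.7209% = 10.84%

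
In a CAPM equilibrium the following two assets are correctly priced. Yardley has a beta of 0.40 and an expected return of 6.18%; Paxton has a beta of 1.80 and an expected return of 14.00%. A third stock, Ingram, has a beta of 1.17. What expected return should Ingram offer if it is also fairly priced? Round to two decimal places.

MRP (SML slope) = (14.00% − 6.18%) / (1.80 − 0.40) = 7.82% / 1.40 = 5.5857%
R_f (intercept) = 6.18% − 0.40 × 5.5857% = 3.9457%
E(R_Ingram) = R_f + β × MRP = 3.9457% + 1.17 × 5.5857% = 10.48%

10.48%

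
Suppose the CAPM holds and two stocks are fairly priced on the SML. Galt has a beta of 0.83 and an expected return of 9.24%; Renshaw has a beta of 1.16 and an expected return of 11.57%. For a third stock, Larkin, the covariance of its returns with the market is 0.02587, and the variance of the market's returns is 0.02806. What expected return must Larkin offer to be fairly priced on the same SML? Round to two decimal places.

9.89%

MRP = (11.57% − 9.24%) / (1.16 − 0.83) = 7.0606%
R_f = 9.24% − 0.83 × 7.0606% = 3.3797%
β_Larkin = Cov / Var(R_m) = 0.02587 / 0.02806 = 0.9220
E(R_Larkin) = R_f + β × MRP = 3.3797% + 0.9220 × 7.0606% = 9.89%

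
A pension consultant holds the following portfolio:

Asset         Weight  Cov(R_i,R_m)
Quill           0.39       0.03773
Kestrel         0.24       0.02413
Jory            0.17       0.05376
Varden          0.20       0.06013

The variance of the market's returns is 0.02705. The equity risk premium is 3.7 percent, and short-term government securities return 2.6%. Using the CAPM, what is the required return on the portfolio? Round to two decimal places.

β_Quill = 0.03773 / 0.02705 = 1.3948
β_Kestrel = 0.02413 / 0.02705 = 0.8921
β_Jory = 0.05376 / 0.02705 = 1.9874
β_Varden = 0.06013 / 0.02705 = 2.2229
β_P = Σ w_i β_i = 0.39×1.3948 + 0.24×0.8921 + 0.17×1.9874 + 0.20×2.2229 = 1.5405
E(R_P) = R_f + β_P × MRP = 2.6% + 1.5405 × 3.7% = 8.30%

8.30%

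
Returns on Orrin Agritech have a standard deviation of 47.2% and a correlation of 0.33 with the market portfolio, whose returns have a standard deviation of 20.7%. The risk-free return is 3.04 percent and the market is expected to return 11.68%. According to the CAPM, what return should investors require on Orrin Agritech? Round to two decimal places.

9.54%

β = ρ × σ_i / σ_m = 0.33 × 47.2% / 20.7% = 0.7525
MRP = 11.68% − 3.04% = 8.64%
E(R) = 3.04% + 0.7525 × 8.64% = 9.54%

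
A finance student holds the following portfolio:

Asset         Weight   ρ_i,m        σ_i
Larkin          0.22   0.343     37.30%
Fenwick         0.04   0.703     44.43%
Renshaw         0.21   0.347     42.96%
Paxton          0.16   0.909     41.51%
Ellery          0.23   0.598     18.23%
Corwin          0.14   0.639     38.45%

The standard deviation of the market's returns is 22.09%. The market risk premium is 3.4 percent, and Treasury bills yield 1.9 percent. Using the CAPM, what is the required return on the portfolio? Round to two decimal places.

4.85%

β_Larkin = 0.343 × 37.30% / 22.09% = 0.5792
β_Fenwick = 0.703 × 44.43% / 22.09% = 1.4140
β_Renshaw = 0.347 × 42.96% / 22.09% = 0.6748
β_Paxton = 0.909 × 41.51% / 22.09% = 1.7081
β_Ellery = 0.598 × 18.23% / 22.09% = 0.4935
β_Corwin = 0.639 × 38.45% / 22.09% = 1.1122
β_P = Σ w_i β_i = 0.22×0.5792 + 0.04×1.4140 + 0.21×0.6748 + 0.16×1.7081 + 0.23×0.4935 + 0.14×1.1122 = 0.8682
E(R_P) = R_f + β_P × MRP = 1.9% + 0.8682 × 3.4% = 4.85%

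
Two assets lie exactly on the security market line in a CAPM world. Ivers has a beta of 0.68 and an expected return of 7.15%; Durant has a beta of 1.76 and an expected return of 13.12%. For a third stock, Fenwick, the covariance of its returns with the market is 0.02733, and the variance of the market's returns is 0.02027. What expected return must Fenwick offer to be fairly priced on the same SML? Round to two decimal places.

10.84%

MRP = (13.12% − 7.15%) / (1.76 − 0.68) = 5.5278%
R_f = 7.15% − 0.68 × 5.5278% = 3.3911%
β_Fenwick = Cov / Var(R_m) = 0.02733 / 0.02027 = 1.3483
E(R_Fenwick) = R_f + β × MRP = 3.3911% + 1.3483 × 5.5278% = 10.84%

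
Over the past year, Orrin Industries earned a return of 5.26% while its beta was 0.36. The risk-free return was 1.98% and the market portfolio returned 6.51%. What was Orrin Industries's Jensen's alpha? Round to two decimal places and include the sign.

Market excess return = 6.51% − 1.98% = 4.53%
CAPM benchmark = R_f + β(R_m − R_f) = 1.98% + 0.36 × 4.53% = 3.6108%
α = actual − benchmark = 5.26% − 3.6108% = +1.65%

+1.65%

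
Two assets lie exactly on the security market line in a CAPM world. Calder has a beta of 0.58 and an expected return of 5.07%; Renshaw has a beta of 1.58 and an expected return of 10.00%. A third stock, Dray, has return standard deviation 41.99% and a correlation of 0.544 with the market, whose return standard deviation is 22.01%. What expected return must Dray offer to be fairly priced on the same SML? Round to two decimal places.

MRP = (10.00% − 5.07%) / (1.58 − 0.58) = 4.9300%
R_f = 5.07% − 0.58 × 4.9300% = 2.2106%
β_Dray = ρ·σ_i/σ_m = 0.544 × 41.99 / 22.01 = 1.0378
E(R_Dray) = R_f + β × MRP = 2.2106% + 1.0378 × 4.9300% = 7.33%

7.33%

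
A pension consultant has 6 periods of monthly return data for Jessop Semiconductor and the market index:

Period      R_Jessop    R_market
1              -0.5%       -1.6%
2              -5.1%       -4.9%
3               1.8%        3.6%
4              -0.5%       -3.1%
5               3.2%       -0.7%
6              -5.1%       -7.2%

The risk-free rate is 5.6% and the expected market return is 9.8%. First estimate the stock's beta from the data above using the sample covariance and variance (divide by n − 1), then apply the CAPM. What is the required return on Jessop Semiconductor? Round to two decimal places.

Mean R_i = (-0.5 − 5.1 + 1.8 − 0.5 + 3.2 − 5.1) / 6 = -1.0333%
Mean R_m = (-1.6 − 4.9 + 3.6 − 3.1 − 0.7 − 7.2) / 6 = -2.3167%
Σ(R_i − R̄_i)(R_m − R̄_m) = 53.9367  ⇒  Cov = 53.9367 / 5 = 10.7873
Σ(R_m − R̄_m)² = 69.2683  ⇒  Var(R_m) = 69.2683 / 5 = 13.8537
β = Cov / Var(R_m) = 10.7873 / 13.8537 = 0.7787
MRP = 9.8% − 5.6% = 4.20%
E(R) = R_f + β × MRP = 5.6% + 0.7787 × 4.2% = 8.87%

8.87%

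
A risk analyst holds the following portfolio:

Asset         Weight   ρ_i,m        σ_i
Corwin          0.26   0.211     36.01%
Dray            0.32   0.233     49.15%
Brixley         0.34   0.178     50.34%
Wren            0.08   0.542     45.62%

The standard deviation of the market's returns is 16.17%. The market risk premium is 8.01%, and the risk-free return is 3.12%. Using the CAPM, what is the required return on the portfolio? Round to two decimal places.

8.40%

β_Corwin = 0.211 × 36.01% / 16.17% = 0.4699
β_Dray = 0.233 × 49.15% / 16.17% = 0.7082
β_Brixley = 0.178 × 50.34% / 16.17% = 0.5541
β_Wren = 0.542 × 45.62% / 16.17% = 1.5291
β_P = Σ w_i β_i = 0.26×0.4699 + 0.32×0.7082 + 0.34×0.5541 + 0.08×1.5291 = 0.6595
E(R_P) = R_f + β_P × MRP = 3.12% + 0.6595 × 8.01% = 8.40%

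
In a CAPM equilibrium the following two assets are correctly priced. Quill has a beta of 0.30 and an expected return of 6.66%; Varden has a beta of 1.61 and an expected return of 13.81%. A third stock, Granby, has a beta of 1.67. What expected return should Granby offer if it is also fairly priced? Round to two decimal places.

14.14%

MRP (SML slope) = (13.81% − 6.66%) / (1.61 − 0.30) = 7.15% / 1.31 = 5.4580%
R_f (intercept) = 6.66% − 0.30 × 5.4580% = 5.0226%
E(R_Granby) = R_f + β × MRP = 5.0226% + 1.67 × 5.4580% = 14.14%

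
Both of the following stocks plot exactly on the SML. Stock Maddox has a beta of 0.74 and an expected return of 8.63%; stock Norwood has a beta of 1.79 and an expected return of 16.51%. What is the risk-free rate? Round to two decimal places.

Both satisfy E(R) = R_f + β·MRP, so the slope of the SML is
MRP = (16.51% − 8.63%) / (1.79 − 0.74) = 7.88% / 1.05 = 7.5048%
R_f = E(R_Maddox) − β_Maddox·MRP = 8.63% − 0.74 × 7.5048% = 3.0764%

3.08%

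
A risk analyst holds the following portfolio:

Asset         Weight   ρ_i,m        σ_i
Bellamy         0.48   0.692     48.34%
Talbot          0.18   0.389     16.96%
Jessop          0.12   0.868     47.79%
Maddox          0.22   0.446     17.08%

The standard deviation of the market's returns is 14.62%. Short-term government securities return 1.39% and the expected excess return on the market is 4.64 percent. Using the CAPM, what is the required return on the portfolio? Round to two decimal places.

8.97%

β_Bellamy = 0.692 × 48.34% / 14.62% = 2.2880
β_Talbot = 0.389 × 16.96% / 14.62% = 0.4513
β_Jessop = 0.868 × 47.79% / 14.62% = 2.8373
β_Maddox = 0.446 × 17.08% / 14.62% = 0.5210
β_P = Σ w_i β_i = 0.48×2.2880 + 0.18×0.4513 + 0.12×2.8373 + 0.22×0.5210 = 1.6346
E(R_P) = R_f + β_P × MRP = 1.39% + 1.6346 × 4.64% = 8.97%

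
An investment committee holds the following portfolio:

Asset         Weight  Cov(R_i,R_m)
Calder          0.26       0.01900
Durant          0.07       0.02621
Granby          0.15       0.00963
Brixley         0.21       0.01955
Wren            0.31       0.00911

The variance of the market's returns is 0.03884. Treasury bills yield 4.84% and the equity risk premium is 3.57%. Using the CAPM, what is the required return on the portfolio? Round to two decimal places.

β_Calder = 0.01900 / 0.03884 = 0.4892
β_Durant = 0.02621 / 0.03884 = 0.6748
β_Granby = 0.00963 / 0.03884 = 0.2479
β_Brixley = 0.01955 / 0.03884 = 0.5033
β_Wren = 0.00911 / 0.03884 = 0.2346
β_P = Σ w_i β_i = 0.26×0.4892 + 0.07×0.6748 + 0.15×0.2479 + 0.21×0.5033 + 0.31×0.2346 = 0.3900
E(R_P) = R_f + β_P × MRP = 4.84% + 0.3900 × 3.57% = 6.23%

6.23%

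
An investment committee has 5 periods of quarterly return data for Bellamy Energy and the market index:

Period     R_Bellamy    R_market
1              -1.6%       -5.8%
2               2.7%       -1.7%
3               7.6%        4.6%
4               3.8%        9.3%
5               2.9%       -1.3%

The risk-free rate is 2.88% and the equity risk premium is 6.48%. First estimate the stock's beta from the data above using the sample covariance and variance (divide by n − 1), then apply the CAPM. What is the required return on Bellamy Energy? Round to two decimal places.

Mean R_i = (-1.6 + 2.7 + 7.6 + 3.8 + 2.9) / 5 = 3.0800%
Mean R_m = (-5.8 − 1.7 + 4.6 + 9.3 − 1.3) / 5 = 1.0200%
Σ(R_i − R̄_i)(R_m − R̄_m) = 55.5120  ⇒  Cov = 55.5120 / 4 = 13.8780
Σ(R_m − R̄_m)² = 140.6680  ⇒  Var(R_m) = 140.6680 / 4 = 35.1670
β = Cov / Var(R_m) = 13.8780 / 35.1670 = 0.3946
E(R) = R_f + β × MRP = 2.88% + 0.3946 × 6.48% = 5.44%

5.44%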